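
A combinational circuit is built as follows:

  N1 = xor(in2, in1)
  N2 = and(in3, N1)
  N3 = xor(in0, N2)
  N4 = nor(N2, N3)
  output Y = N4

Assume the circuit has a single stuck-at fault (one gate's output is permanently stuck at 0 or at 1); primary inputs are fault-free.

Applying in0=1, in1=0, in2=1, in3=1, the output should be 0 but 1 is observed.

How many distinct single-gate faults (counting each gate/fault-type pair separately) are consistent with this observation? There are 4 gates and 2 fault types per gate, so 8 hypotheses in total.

Fault-free: N1=1, N2=1, N3=0, N4=0 → 0. Observed 1.
  N1 stuck-at-0: output 0 ✗
  N1 stuck-at-1: output 0 ✗
  N2 stuck-at-0: output 0 ✗
  N2 stuck-at-1: output 0 ✗
  N3 stuck-at-0: output 0 ✗
  N3 stuck-at-1: output 0 ✗
  N4 stuck-at-0: output 0 ✗
  N4 stuck-at-1: output 1 ✓
Consistent faults: {N4 stuck-at-1} — 1 in all.

1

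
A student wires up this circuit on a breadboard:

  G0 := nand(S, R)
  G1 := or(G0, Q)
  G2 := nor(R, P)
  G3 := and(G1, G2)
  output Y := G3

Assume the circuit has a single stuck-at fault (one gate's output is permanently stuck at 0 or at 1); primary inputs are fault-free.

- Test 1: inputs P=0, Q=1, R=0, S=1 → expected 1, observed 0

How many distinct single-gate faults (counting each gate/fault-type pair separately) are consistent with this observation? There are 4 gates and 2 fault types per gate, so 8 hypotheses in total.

3

Fault-free: G0=1, G1=1, G2=1, G3=1 → 1. Observed 0.
  G0 stuck-at-0: output 1 ✗
  G0 stuck-at-1: output 1 ✗
  G1 stuck-at-0: output 0 ✓
  G1 stuck-at-1: output 1 ✗
  G2 stuck-at-0: output 0 ✓
  G2 stuck-at-1: output 1 ✗
  G3 stuck-at-0: output 0 ✓
  G3 stuck-at-1: output 1 ✗
Consistent faults: {G1 stuck-at-0, G2 stuck-at-0, G3 stuck-at-0} — 3 in all.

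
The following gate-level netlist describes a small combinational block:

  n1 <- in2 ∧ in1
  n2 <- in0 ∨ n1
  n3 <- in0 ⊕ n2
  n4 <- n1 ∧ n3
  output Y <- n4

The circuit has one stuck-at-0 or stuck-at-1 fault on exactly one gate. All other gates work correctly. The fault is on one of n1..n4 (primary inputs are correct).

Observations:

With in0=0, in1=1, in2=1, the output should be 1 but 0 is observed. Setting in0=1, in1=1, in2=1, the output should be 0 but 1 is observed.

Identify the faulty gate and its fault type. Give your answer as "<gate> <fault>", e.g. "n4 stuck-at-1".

n2 stuck-at-0

Fault-free values for test 1 (in0=0, in1=1, in2=1): n1=1, n2=1, n3=1, n4=1, giving Y=1. Observed 0.
Test 1: faults giving observed 0 are {n1 stuck-at-0, n2 stuck-at-0, n3 stuck-at-0, n4 stuck-at-0}.
Test 2 (in0=1, in1=1, in2=1): fault-free n1=1, n2=1, n3=0, n4=0 → 0; observed 1. Eliminates n1 stuck-at-0, n3 stuck-at-0, n4 stuck-at-0.
Only n2 stuck-at-0 is consistent with every test.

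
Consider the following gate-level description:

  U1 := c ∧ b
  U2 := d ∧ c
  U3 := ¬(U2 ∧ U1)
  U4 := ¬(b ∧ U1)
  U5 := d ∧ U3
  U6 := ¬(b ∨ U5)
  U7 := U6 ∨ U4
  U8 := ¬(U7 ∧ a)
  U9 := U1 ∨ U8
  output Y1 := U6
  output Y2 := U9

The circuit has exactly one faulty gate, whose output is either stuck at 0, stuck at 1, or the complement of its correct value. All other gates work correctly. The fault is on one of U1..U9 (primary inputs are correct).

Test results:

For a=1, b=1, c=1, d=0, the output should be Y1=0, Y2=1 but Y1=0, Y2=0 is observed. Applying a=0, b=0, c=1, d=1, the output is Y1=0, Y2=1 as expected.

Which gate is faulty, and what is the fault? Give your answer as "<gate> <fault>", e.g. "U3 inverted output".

Fault-free values for test 1 (a=1, b=1, c=1, d=0): U1=1, U2=0, U3=1, U4=0, U5=0, U6=0, U7=0, U8=1, U9=1, giving Y1=0, Y2=1. Observed Y1=0, Y2=0.
Test 1: faults giving observed Y1=0, Y2=0 are {U1 stuck-at-0, U1 inverted output, U9 stuck-at-0, U9 inverted output}.
Test 2 (a=0, b=0, c=1, d=1): fault-free U1=0, U2=1, U3=1, U4=1, U5=1, U6=0, U7=1, U8=1, U9=1 → Y1=0, Y2=1; observed Y1=0, Y2=1. Eliminates U1 inverted output, U9 stuck-at-0, U9 inverted output.
Only U1 stuck-at-0 is consistent with every test.

U1 stuck-at-0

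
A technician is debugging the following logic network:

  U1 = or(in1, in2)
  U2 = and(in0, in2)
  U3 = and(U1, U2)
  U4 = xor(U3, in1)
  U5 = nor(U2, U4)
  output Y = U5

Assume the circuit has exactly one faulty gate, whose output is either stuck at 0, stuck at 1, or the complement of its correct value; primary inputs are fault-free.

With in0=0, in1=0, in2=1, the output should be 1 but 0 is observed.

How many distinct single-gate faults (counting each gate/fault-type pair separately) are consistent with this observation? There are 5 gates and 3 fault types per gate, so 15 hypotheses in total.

Fault-free: U1=1, U2=0, U3=0, U4=0, U5=1 → 1. Observed 0.
  U1: none of the 3 fault types match ✗
  U2: stuck-at-1, inverted output ✓; others ✗
  U3: stuck-at-1, inverted output ✓; others ✗
  U4: stuck-at-1, inverted output ✓; others ✗
  U5: stuck-at-0, inverted output ✓; others ✗
Consistent faults: {U2 stuck-at-1, U2 inverted output, U3 stuck-at-1, U3 inverted output, U4 stuck-at-1, U4 inverted output, U5 stuck-at-0, U5 inverted output} — 8 in all.

8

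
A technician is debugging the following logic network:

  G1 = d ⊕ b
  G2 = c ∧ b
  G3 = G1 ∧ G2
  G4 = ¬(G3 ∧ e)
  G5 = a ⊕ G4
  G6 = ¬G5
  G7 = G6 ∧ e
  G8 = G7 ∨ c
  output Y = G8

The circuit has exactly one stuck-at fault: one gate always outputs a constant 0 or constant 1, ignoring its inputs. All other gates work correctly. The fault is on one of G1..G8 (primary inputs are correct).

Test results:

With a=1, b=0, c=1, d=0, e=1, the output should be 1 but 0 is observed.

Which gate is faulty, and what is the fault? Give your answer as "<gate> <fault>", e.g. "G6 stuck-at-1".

G8 stuck-at-0

Fault-free values for test 1 (a=1, b=0, c=1, d=0, e=1): G1=0, G2=0, G3=0, G4=1, G5=0, G6=1, G7=1, G8=1, giving Y=1. Observed 0.
Test 1: faults giving observed 0 are {G8 stuck-at-0}.
Only G8 stuck-at-0 is consistent with every test.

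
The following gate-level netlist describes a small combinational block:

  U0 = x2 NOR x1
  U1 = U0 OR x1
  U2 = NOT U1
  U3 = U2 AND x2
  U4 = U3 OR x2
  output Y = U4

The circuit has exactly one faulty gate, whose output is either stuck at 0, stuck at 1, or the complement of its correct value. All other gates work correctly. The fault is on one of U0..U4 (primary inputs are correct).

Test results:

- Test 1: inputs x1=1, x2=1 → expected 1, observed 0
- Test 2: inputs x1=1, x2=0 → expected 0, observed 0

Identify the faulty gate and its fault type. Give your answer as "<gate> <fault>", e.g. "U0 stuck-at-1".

U4 stuck-at-0

Fault-free values for test 1 (x1=1, x2=1): U0=0, U1=1, U2=0, U3=0, U4=1, giving Y=1. Observed 0.
Test 1: faults giving observed 0 are {U4 stuck-at-0, U4 inverted output}.
Test 2 (x1=1, x2=0): fault-free U0=0, U1=1, U2=0, U3=0, U4=0 → 0; observed 0. Eliminates U4 inverted output.
Only U4 stuck-at-0 is consistent with every test.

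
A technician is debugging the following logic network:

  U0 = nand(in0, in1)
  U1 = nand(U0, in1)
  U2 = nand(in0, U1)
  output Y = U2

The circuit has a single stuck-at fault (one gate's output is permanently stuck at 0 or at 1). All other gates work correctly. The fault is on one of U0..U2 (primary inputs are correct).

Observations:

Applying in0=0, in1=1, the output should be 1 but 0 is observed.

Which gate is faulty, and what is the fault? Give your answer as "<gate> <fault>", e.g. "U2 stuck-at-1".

U2 stuck-at-0

Fault-free values for test 1 (in0=0, in1=1): U0=1, U1=0, U2=1, giving Y=1. Observed 0.
Test 1: faults giving observed 0 are {U2 stuck-at-0}.
Only U2 stuck-at-0 is consistent with every test.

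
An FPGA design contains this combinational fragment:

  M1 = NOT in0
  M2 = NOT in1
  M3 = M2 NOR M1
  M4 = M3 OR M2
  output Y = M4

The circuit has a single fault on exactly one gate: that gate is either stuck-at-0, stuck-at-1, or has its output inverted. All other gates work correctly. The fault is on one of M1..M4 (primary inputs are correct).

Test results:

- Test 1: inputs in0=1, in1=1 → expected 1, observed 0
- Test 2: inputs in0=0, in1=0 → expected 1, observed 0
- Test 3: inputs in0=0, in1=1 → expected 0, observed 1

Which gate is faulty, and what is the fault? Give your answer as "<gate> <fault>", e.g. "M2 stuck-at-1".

Fault-free values for test 1 (in0=1, in1=1): M1=0, M2=0, M3=1, M4=1, giving Y=1. Observed 0.
Test 1: faults giving observed 0 are {M1 stuck-at-1, M1 inverted output, M3 stuck-at-0, M3 inverted output, M4 stuck-at-0, M4 inverted output}.
Test 2 (in0=0, in1=0): fault-free M1=1, M2=1, M3=0, M4=1 → 1; observed 0. Eliminates M1 stuck-at-1, M1 inverted output, M3 stuck-at-0, M3 inverted output.
Test 3 (in0=0, in1=1): fault-free M1=1, M2=0, M3=0, M4=0 → 0; observed 1. Eliminates M4 stuck-at-0.
Only M4 inverted output is consistent with every test.

M4 inverted output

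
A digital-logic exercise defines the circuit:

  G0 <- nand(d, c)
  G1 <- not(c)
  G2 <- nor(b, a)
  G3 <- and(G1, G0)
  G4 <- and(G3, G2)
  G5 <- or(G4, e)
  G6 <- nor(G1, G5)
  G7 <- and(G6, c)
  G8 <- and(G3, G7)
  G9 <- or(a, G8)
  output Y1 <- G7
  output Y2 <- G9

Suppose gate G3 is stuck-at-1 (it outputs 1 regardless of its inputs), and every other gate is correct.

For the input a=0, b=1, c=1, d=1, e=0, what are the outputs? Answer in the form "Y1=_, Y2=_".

Propagate with G3 forced: G0=0, G1=0, G2=0, G3=1 [stuck-at-1], G4=0, G5=0, G6=1, G7=1, G8=1, G9=1.
So the outputs are Y1=1, Y2=1. (Without the fault they would be Y1=1, Y2=0.)

Y1=1, Y2=1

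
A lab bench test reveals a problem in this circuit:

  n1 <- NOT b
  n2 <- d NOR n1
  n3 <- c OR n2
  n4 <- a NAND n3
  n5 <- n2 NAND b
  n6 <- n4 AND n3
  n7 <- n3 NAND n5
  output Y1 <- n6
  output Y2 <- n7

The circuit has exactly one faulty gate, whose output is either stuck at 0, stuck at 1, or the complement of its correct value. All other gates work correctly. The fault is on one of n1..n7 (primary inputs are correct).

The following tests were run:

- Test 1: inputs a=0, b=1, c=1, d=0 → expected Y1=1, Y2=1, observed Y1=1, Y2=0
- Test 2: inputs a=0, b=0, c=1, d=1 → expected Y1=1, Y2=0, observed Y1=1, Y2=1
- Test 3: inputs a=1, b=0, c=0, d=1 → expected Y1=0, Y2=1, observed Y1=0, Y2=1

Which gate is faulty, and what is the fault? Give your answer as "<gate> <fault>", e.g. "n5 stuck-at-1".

n5 inverted output

Fault-free values for test 1 (a=0, b=1, c=1, d=0): n1=0, n2=1, n3=1, n4=1, n5=0, n6=1, n7=1, giving Y1=1, Y2=1. Observed Y1=1, Y2=0.
Test 1: faults giving observed Y1=1, Y2=0 are {n1 stuck-at-1, n1 inverted output, n2 stuck-at-0, n2 inverted output, n5 stuck-at-1, n5 inverted output, n7 stuck-at-0, n7 inverted output}.
Test 2 (a=0, b=0, c=1, d=1): fault-free n1=1, n2=0, n3=1, n4=1, n5=1, n6=1, n7=0 → Y1=1, Y2=0; observed Y1=1, Y2=1. Eliminates n1 stuck-at-1, n1 inverted output, n2 stuck-at-0, n2 inverted output, n5 stuck-at-1, n7 stuck-at-0.
Test 3 (a=1, b=0, c=0, d=1): fault-free n1=1, n2=0, n3=0, n4=1, n5=1, n6=0, n7=1 → Y1=0, Y2=1; observed Y1=0, Y2=1. Eliminates n7 inverted output.
Only n5 inverted output is consistent with every test.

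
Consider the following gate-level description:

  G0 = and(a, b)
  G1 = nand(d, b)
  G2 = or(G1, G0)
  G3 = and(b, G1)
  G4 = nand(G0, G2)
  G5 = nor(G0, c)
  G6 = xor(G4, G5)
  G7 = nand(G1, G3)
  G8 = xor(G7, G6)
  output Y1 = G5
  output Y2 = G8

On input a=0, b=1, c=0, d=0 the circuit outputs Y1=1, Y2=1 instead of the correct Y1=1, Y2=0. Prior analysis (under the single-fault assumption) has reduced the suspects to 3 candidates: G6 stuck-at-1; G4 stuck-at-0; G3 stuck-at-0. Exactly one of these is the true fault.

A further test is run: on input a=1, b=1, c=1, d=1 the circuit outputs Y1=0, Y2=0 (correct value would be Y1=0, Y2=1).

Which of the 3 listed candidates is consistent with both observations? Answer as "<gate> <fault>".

Evaluate each candidate on input a=1, b=1, c=1, d=1:
  G6 stuck-at-1: G0=1, G1=0, G2=1, G3=0, G4=0, G5=0, G6=1 [stuck-at-1], G7=1, G8=0 → Y1=0, Y2=0 — matches
  G4 stuck-at-0: G0=1, G1=0, G2=1, G3=0, G4=0 [stuck-at-0], G5=0, G6=0, G7=1, G8=1 → Y1=0, Y2=1 — eliminated
  G3 stuck-at-0: G0=1, G1=0, G2=1, G3=0 [stuck-at-0], G4=0, G5=0, G6=0, G7=1, G8=1 → Y1=0, Y2=1 — eliminated
Only G6 stuck-at-1 reproduces the observed Y1=0, Y2=0.

G6 stuck-at-1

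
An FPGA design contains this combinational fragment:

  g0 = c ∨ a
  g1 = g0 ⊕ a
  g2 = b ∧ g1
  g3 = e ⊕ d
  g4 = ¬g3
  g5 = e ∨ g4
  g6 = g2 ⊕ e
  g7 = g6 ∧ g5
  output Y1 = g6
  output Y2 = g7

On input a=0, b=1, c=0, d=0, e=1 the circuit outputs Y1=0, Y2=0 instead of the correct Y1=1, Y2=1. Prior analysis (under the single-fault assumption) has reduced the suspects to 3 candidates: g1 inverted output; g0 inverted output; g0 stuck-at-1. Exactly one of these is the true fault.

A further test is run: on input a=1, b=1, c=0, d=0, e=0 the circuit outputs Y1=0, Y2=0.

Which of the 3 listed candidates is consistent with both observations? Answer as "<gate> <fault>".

g0 stuck-at-1

Evaluate each candidate on input a=1, b=1, c=0, d=0, e=0:
  g1 inverted output: g0=1, g1=1 [inverted output], g2=1, g3=0, g4=1, g5=1, g6=1, g7=1 → Y1=1, Y2=1 — eliminated
  g0 inverted output: g0=0 [inverted output], g1=1, g2=1, g3=0, g4=1, g5=1, g6=1, g7=1 → Y1=1, Y2=1 — eliminated
  g0 stuck-at-1: g0=1 [stuck-at-1], g1=0, g2=0, g3=0, g4=1, g5=1, g6=0, g7=0 → Y1=0, Y2=0 — matches
Only g0 stuck-at-1 reproduces the observed Y1=0, Y2=0.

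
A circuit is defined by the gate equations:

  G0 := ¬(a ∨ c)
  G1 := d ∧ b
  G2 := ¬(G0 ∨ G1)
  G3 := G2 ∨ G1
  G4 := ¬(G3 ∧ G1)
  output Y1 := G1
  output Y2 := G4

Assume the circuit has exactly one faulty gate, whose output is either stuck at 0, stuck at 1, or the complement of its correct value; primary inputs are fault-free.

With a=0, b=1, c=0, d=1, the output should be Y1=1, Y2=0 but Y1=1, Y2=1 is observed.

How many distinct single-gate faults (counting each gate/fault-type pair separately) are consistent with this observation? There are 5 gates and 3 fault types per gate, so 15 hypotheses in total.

4

Fault-free: G0=1, G1=1, G2=0, G3=1, G4=0 → Y1=1, Y2=0. Observed Y1=1, Y2=1.
  G0: none of the 3 fault types match ✗
  G1: none of the 3 fault types match ✗
  G2: none of the 3 fault types match ✗
  G3: stuck-at-0, inverted output ✓; others ✗
  G4: stuck-at-1, inverted output ✓; others ✗
Consistent faults: {G3 stuck-at-0, G3 inverted output, G4 stuck-at-1, G4 inverted output} — 4 in all.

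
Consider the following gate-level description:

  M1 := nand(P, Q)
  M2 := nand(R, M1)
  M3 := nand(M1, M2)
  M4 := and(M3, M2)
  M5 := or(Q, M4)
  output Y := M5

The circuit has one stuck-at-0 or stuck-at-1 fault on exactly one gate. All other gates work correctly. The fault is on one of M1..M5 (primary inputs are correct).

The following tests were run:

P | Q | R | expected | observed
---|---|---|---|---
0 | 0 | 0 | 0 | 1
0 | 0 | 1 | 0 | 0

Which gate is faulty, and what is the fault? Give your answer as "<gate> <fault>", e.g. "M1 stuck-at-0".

Fault-free values for test 1 (P=0, Q=0, R=0): M1=1, M2=1, M3=0, M4=0, M5=0, giving Y=0. Observed 1.
Test 1: faults giving observed 1 are {M1 stuck-at-0, M3 stuck-at-1, M4 stuck-at-1, M5 stuck-at-1}.
Test 2 (P=0, Q=0, R=1): fault-free M1=1, M2=0, M3=1, M4=0, M5=0 → 0; observed 0. Eliminates M1 stuck-at-0, M4 stuck-at-1, M5 stuck-at-1.
Only M3 stuck-at-1 is consistent with every test.

M3 stuck-at-1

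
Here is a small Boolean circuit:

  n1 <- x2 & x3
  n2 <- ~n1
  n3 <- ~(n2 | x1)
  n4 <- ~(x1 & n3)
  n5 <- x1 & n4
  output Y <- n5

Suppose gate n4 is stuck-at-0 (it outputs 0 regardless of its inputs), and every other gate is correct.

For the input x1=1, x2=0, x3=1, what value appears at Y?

0

Propagate with n4 forced: n1=0, n2=1, n3=0, n4=0 [stuck-at-0], n5=0.
So Y = 0. (Without the fault it would be 1.)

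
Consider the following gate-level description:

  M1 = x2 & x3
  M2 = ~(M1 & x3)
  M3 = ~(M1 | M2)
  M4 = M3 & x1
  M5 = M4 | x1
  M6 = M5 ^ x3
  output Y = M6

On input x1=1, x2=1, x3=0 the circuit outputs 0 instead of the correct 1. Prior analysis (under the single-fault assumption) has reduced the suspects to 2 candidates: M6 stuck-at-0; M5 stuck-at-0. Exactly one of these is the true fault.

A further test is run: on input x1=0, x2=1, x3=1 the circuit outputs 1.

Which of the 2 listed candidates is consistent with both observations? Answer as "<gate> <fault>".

M5 stuck-at-0

Evaluate each candidate on input x1=0, x2=1, x3=1:
  M6 stuck-at-0: M1=1, M2=0, M3=0, M4=0, M5=0, M6=0 [stuck-at-0] → 0 — eliminated
  M5 stuck-at-0: M1=1, M2=0, M3=0, M4=0, M5=0 [stuck-at-0], M6=1 → 1 — matches
Only M5 stuck-at-0 reproduces the observed 1.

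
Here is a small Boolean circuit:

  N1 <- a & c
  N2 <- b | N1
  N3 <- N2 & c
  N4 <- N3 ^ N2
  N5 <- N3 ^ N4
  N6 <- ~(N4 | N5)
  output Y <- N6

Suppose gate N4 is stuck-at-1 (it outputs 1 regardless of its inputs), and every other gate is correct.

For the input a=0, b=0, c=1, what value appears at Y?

Propagate with N4 forced: N1=0, N2=0, N3=0, N4=1 [stuck-at-1], N5=1, N6=0.
So Y = 0. (Without the fault it would be 1.)

0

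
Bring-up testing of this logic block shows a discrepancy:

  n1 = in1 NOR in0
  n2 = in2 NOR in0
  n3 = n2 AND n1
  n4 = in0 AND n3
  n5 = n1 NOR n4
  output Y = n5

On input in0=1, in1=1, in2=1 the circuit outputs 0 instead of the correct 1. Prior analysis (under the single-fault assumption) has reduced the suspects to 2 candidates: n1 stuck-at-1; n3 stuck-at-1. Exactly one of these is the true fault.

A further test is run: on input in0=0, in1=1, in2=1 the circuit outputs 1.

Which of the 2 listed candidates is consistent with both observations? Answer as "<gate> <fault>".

n3 stuck-at-1

Evaluate each candidate on input in0=0, in1=1, in2=1:
  n1 stuck-at-1: n1=1 [stuck-at-1], n2=0, n3=0, n4=0, n5=0 → 0 — eliminated
  n3 stuck-at-1: n1=0, n2=0, n3=1 [stuck-at-1], n4=0, n5=1 → 1 — matches
Only n3 stuck-at-1 reproduces the observed 1.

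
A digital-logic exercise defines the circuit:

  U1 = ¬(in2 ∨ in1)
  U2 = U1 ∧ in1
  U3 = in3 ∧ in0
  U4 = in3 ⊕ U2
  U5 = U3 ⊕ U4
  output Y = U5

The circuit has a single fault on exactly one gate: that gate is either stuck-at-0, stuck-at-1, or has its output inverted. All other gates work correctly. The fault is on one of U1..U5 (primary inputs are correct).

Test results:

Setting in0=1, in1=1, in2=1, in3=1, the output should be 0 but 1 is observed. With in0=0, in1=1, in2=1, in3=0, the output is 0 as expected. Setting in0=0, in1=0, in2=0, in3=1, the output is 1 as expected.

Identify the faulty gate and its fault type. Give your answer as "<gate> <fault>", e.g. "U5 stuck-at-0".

U3 stuck-at-0

Fault-free values for test 1 (in0=1, in1=1, in2=1, in3=1): U1=0, U2=0, U3=1, U4=1, U5=0, giving Y=0. Observed 1.
Test 1: faults giving observed 1 are {U1 stuck-at-1, U1 inverted output, U2 stuck-at-1, U2 inverted output, U3 stuck-at-0, U3 inverted output, U4 stuck-at-0, U4 inverted output, U5 stuck-at-1, U5 inverted output}.
Test 2 (in0=0, in1=1, in2=1, in3=0): fault-free U1=0, U2=0, U3=0, U4=0, U5=0 → 0; observed 0. Eliminates U1 stuck-at-1, U1 inverted output, U2 stuck-at-1, U2 inverted output, U3 inverted output, U4 inverted output, U5 stuck-at-1, U5 inverted output.
Test 3 (in0=0, in1=0, in2=0, in3=1): fault-free U1=1, U2=0, U3=0, U4=1, U5=1 → 1; observed 1. Eliminates U4 stuck-at-0.
Only U3 stuck-at-0 is consistent with every test.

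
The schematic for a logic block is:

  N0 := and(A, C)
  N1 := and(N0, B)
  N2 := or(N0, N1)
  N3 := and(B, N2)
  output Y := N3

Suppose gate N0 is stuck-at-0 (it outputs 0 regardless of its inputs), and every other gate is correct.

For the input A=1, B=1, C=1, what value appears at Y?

0

Propagate with N0 forced: N0=0 [stuck-at-0], N1=0, N2=0, N3=0.
So Y = 0. (Without the fault it would be 1.)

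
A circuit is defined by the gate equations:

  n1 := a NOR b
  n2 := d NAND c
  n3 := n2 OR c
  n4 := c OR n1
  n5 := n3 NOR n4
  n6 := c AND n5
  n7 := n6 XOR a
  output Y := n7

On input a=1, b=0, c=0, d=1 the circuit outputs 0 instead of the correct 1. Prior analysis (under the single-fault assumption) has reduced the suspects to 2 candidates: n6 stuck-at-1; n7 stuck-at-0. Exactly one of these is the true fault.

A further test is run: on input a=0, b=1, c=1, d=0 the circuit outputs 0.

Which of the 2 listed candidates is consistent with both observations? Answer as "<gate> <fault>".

n7 stuck-at-0

Evaluate each candidate on input a=0, b=1, c=1, d=0:
  n6 stuck-at-1: n1=0, n2=1, n3=1, n4=1, n5=0, n6=1 [stuck-at-1], n7=1 → 1 — eliminated
  n7 stuck-at-0: n1=0, n2=1, n3=1, n4=1, n5=0, n6=0, n7=0 [stuck-at-0] → 0 — matches
Only n7 stuck-at-0 reproduces the observed 0.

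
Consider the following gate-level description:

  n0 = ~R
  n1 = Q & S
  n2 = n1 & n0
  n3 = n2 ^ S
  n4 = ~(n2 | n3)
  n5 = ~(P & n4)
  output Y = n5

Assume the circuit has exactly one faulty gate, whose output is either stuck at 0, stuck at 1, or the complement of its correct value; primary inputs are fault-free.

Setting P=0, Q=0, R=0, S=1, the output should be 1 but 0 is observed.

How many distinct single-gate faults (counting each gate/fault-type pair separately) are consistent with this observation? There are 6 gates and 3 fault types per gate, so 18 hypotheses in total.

2

Fault-free: n0=1, n1=0, n2=0, n3=1, n4=0, n5=1 → 1. Observed 0.
  n0: none of the 3 fault types match ✗
  n1: none of the 3 fault types match ✗
  n2: none of the 3 fault types match ✗
  n3: none of the 3 fault types match ✗
  n4: none of the 3 fault types match ✗
  n5: stuck-at-0, inverted output ✓; others ✗
Consistent faults: {n5 stuck-at-0, n5 inverted output} — 2 in all.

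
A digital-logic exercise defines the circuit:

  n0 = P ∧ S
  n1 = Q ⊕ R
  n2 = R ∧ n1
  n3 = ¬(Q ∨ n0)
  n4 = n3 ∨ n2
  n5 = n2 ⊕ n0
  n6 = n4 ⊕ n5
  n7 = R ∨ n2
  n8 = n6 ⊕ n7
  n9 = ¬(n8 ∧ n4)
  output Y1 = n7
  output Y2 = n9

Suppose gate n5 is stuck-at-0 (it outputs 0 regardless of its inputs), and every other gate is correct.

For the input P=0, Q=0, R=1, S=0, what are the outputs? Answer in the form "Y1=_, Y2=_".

Propagate with n5 forced: n0=0, n1=1, n2=1, n3=1, n4=1, n5=0 [stuck-at-0], n6=1, n7=1, n8=0, n9=1.
So the outputs are Y1=1, Y2=1. (Without the fault they would be Y1=1, Y2=0.)

Y1=1, Y2=1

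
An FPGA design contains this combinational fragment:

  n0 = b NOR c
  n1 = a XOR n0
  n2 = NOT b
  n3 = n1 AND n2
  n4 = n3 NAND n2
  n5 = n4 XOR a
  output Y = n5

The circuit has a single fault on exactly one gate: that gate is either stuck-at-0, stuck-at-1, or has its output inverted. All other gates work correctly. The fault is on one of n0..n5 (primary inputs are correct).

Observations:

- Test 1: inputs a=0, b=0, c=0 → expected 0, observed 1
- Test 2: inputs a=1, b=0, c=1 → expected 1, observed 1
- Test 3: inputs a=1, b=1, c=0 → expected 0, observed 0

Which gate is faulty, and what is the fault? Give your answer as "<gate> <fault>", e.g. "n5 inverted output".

Fault-free values for test 1 (a=0, b=0, c=0): n0=1, n1=1, n2=1, n3=1, n4=0, n5=0, giving Y=0. Observed 1.
Test 1: faults giving observed 1 are {n0 stuck-at-0, n0 inverted output, n1 stuck-at-0, n1 inverted output, n2 stuck-at-0, n2 inverted output, n3 stuck-at-0, n3 inverted output, n4 stuck-at-1, n4 inverted output, n5 stuck-at-1, n5 inverted output}.
Test 2 (a=1, b=0, c=1): fault-free n0=0, n1=1, n2=1, n3=1, n4=0, n5=1 → 1; observed 1. Eliminates n0 inverted output, n1 stuck-at-0, n1 inverted output, n2 stuck-at-0, n2 inverted output, n3 stuck-at-0, n3 inverted output, n4 stuck-at-1, n4 inverted output, n5 inverted output.
Test 3 (a=1, b=1, c=0): fault-free n0=0, n1=1, n2=0, n3=0, n4=1, n5=0 → 0; observed 0. Eliminates n5 stuck-at-1.
Only n0 stuck-at-0 is consistent with every test.

n0 stuck-at-0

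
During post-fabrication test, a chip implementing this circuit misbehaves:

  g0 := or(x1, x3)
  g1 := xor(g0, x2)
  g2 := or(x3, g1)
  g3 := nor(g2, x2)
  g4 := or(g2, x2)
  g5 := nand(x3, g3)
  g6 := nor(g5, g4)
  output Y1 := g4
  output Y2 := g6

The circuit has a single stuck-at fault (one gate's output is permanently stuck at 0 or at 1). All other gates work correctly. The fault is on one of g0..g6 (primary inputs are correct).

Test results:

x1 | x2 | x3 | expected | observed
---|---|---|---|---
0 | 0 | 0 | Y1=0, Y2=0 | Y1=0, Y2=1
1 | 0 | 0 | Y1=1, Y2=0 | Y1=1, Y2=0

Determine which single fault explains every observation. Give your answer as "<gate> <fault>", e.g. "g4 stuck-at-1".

g5 stuck-at-0

Fault-free values for test 1 (x1=0, x2=0, x3=0): g0=0, g1=0, g2=0, g3=1, g4=0, g5=1, g6=0, giving Y1=0, Y2=0. Observed Y1=0, Y2=1.
Test 1: faults giving observed Y1=0, Y2=1 are {g5 stuck-at-0, g6 stuck-at-1}.
Test 2 (x1=1, x2=0, x3=0): fault-free g0=1, g1=1, g2=1, g3=0, g4=1, g5=1, g6=0 → Y1=1, Y2=0; observed Y1=1, Y2=0. Eliminates g6 stuck-at-1.
Only g5 stuck-at-0 is consistent with every test.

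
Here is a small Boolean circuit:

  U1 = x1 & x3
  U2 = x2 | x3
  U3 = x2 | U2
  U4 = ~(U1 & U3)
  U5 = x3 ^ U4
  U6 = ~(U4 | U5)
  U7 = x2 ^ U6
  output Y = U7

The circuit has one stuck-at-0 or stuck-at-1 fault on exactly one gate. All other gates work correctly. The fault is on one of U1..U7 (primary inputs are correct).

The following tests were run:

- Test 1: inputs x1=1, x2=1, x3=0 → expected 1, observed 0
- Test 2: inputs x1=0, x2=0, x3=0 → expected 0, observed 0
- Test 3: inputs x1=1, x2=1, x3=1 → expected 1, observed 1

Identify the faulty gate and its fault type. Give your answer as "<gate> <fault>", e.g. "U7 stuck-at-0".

U1 stuck-at-1

Fault-free values for test 1 (x1=1, x2=1, x3=0): U1=0, U2=1, U3=1, U4=1, U5=1, U6=0, U7=1, giving Y=1. Observed 0.
Test 1: faults giving observed 0 are {U1 stuck-at-1, U4 stuck-at-0, U6 stuck-at-1, U7 stuck-at-0}.
Test 2 (x1=0, x2=0, x3=0): fault-free U1=0, U2=0, U3=0, U4=1, U5=1, U6=0, U7=0 → 0; observed 0. Eliminates U4 stuck-at-0, U6 stuck-at-1.
Test 3 (x1=1, x2=1, x3=1): fault-free U1=1, U2=1, U3=1, U4=0, U5=1, U6=0, U7=1 → 1; observed 1. Eliminates U7 stuck-at-0.
Only U1 stuck-at-1 is consistent with every test.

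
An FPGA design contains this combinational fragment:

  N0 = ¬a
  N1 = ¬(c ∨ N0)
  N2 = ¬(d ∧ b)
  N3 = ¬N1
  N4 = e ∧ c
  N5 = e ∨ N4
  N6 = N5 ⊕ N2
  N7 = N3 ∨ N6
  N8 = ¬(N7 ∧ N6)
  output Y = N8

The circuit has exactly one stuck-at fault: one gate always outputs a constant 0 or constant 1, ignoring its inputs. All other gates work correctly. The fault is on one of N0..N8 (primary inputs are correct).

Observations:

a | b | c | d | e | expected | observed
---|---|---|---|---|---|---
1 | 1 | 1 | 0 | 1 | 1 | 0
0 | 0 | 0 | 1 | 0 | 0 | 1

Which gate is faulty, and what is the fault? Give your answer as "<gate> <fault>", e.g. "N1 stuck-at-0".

N2 stuck-at-0

Fault-free values for test 1 (a=1, b=1, c=1, d=0, e=1): N0=0, N1=0, N2=1, N3=1, N4=1, N5=1, N6=0, N7=1, N8=1, giving Y=1. Observed 0.
Test 1: faults giving observed 0 are {N2 stuck-at-0, N5 stuck-at-0, N6 stuck-at-1, N8 stuck-at-0}.
Test 2 (a=0, b=0, c=0, d=1, e=0): fault-free N0=1, N1=0, N2=1, N3=1, N4=0, N5=0, N6=1, N7=1, N8=0 → 0; observed 1. Eliminates N5 stuck-at-0, N6 stuck-at-1, N8 stuck-at-0.
Only N2 stuck-at-0 is consistent with every test.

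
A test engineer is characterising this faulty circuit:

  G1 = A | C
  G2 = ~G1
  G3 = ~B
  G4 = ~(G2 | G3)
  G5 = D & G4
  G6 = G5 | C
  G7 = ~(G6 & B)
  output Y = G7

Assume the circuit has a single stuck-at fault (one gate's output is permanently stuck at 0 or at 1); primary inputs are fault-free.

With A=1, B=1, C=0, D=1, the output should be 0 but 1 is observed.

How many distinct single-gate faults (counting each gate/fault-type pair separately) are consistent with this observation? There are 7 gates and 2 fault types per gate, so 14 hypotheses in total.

Fault-free: G1=1, G2=0, G3=0, G4=1, G5=1, G6=1, G7=0 → 0. Observed 1.
  G1 stuck-at-0: output 1 ✓
  G1 stuck-at-1: output 0 ✗
  G2 stuck-at-0: output 0 ✗
  G2 stuck-at-1: output 1 ✓
  G3 stuck-at-0: output 0 ✗
  G3 stuck-at-1: output 1 ✓
  G4 stuck-at-0: output 1 ✓
  G4 stuck-at-1: output 0 ✗
  G5 stuck-at-0: output 1 ✓
  G5 stuck-at-1: output 0 ✗
  G6 stuck-at-0: output 1 ✓
  G6 stuck-at-1: output 0 ✗
  G7 stuck-at-0: output 0 ✗
  G7 stuck-at-1: output 1 ✓
Consistent faults: {G1 stuck-at-0, G2 stuck-at-1, G3 stuck-at-1, G4 stuck-at-0, G5 stuck-at-0, G6 stuck-at-0, G7 stuck-at-1} — 7 in all.

7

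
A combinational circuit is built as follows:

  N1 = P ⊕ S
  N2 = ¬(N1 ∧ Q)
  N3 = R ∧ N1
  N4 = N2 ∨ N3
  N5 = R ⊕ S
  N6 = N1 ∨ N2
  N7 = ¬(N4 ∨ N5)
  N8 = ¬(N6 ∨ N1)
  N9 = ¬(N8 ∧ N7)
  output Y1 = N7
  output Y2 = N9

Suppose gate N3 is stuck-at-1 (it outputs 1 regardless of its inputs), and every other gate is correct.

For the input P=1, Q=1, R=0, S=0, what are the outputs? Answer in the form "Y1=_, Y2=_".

Y1=0, Y2=1

Propagate with N3 forced: N1=1, N2=0, N3=1 [stuck-at-1], N4=1, N5=0, N6=1, N7=0, N8=0, N9=1.
So the outputs are Y1=0, Y2=1. (Without the fault they would be Y1=1, Y2=1.)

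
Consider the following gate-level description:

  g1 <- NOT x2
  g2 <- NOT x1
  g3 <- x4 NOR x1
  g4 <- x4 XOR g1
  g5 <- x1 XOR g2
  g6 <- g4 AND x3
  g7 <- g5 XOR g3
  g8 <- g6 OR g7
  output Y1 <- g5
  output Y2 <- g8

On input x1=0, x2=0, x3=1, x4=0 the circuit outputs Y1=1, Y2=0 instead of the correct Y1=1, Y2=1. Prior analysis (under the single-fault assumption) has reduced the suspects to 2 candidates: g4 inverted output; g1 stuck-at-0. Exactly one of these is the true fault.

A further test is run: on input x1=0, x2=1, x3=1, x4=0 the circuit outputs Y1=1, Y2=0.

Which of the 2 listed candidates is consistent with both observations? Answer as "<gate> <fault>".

g1 stuck-at-0

Evaluate each candidate on input x1=0, x2=1, x3=1, x4=0:
  g4 inverted output: g1=0, g2=1, g3=1, g4=1 [inverted output], g5=1, g6=1, g7=0, g8=1 → Y1=1, Y2=1 — eliminated
  g1 stuck-at-0: g1=0 [stuck-at-0], g2=1, g3=1, g4=0, g5=1, g6=0, g7=0, g8=0 → Y1=1, Y2=0 — matches
Only g1 stuck-at-0 reproduces the observed Y1=1, Y2=0.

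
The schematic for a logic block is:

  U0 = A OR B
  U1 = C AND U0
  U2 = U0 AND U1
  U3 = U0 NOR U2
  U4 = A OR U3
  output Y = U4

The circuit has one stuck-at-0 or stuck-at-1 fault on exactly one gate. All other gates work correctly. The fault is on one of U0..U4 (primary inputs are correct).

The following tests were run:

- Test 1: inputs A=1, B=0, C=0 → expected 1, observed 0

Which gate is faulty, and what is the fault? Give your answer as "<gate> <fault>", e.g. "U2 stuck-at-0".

U4 stuck-at-0

Fault-free values for test 1 (A=1, B=0, C=0): U0=1, U1=0, U2=0, U3=0, U4=1, giving Y=1. Observed 0.
Test 1: faults giving observed 0 are {U4 stuck-at-0}.
Only U4 stuck-at-0 is consistent with every test.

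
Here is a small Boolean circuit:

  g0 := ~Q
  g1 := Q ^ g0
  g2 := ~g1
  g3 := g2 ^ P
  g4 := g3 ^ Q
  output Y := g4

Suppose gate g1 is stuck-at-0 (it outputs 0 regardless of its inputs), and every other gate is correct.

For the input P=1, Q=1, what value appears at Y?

Propagate with g1 forced: g0=0, g1=0 [stuck-at-0], g2=1, g3=0, g4=1.
So Y = 1. (Without the fault it would be 0.)

1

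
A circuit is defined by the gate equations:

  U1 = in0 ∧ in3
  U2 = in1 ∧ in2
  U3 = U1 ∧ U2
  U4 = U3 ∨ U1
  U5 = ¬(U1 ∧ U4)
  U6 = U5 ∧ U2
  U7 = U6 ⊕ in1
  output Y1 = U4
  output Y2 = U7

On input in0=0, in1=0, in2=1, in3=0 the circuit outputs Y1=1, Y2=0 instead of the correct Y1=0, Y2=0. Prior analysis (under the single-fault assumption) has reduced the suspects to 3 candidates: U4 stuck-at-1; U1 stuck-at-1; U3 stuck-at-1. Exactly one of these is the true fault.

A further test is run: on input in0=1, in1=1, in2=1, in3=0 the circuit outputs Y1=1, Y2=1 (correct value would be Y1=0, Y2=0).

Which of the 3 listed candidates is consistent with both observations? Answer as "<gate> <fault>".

U1 stuck-at-1

Evaluate each candidate on input in0=1, in1=1, in2=1, in3=0:
  U4 stuck-at-1: U1=0, U2=1, U3=0, U4=1 [stuck-at-1], U5=1, U6=1, U7=0 → Y1=1, Y2=0 — eliminated
  U1 stuck-at-1: U1=1 [stuck-at-1], U2=1, U3=1, U4=1, U5=0, U6=0, U7=1 → Y1=1, Y2=1 — matches
  U3 stuck-at-1: U1=0, U2=1, U3=1 [stuck-at-1], U4=1, U5=1, U6=1, U7=0 → Y1=1, Y2=0 — eliminated
Only U1 stuck-at-1 reproduces the observed Y1=1, Y2=1.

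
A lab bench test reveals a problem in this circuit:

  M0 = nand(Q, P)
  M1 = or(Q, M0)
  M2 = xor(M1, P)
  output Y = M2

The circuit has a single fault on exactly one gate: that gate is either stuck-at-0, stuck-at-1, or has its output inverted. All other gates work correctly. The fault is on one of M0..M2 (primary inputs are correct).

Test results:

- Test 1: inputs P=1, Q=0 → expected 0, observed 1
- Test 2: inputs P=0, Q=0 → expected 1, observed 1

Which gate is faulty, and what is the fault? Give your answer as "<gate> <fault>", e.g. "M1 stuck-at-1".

M2 stuck-at-1

Fault-free values for test 1 (P=1, Q=0): M0=1, M1=1, M2=0, giving Y=0. Observed 1.
Test 1: faults giving observed 1 are {M0 stuck-at-0, M0 inverted output, M1 stuck-at-0, M1 inverted output, M2 stuck-at-1, M2 inverted output}.
Test 2 (P=0, Q=0): fault-free M0=1, M1=1, M2=1 → 1; observed 1. Eliminates M0 stuck-at-0, M0 inverted output, M1 stuck-at-0, M1 inverted output, M2 inverted output.
Only M2 stuck-at-1 is consistent with every test.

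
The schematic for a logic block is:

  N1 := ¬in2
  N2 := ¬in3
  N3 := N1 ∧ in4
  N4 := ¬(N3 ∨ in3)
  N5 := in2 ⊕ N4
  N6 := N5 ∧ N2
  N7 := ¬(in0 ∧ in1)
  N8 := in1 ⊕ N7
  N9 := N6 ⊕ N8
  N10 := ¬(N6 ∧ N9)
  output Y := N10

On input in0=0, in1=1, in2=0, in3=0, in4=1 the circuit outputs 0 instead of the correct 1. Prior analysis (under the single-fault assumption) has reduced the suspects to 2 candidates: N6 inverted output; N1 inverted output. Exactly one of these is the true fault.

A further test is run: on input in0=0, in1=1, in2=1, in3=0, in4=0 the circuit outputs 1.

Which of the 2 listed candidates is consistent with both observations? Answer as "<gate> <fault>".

N1 inverted output

Evaluate each candidate on input in0=0, in1=1, in2=1, in3=0, in4=0:
  N6 inverted output: N1=0, N2=1, N3=0, N4=1, N5=0, N6=1 [inverted output], N7=1, N8=0, N9=1, N10=0 → 0 — eliminated
  N1 inverted output: N1=1 [inverted output], N2=1, N3=0, N4=1, N5=0, N6=0, N7=1, N8=0, N9=0, N10=1 → 1 — matches
Only N1 inverted output reproduces the observed 1.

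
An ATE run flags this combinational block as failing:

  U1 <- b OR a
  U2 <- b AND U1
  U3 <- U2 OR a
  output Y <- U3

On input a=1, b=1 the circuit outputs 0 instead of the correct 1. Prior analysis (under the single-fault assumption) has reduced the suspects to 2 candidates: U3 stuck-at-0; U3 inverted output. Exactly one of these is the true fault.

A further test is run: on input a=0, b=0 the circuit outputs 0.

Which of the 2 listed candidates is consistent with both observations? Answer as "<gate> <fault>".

U3 stuck-at-0

Evaluate each candidate on input a=0, b=0:
  U3 stuck-at-0: U1=0, U2=0, U3=0 [stuck-at-0] → 0 — matches
  U3 inverted output: U1=0, U2=0, U3=1 [inverted output] → 1 — eliminated
Only U3 stuck-at-0 reproduces the observed 0.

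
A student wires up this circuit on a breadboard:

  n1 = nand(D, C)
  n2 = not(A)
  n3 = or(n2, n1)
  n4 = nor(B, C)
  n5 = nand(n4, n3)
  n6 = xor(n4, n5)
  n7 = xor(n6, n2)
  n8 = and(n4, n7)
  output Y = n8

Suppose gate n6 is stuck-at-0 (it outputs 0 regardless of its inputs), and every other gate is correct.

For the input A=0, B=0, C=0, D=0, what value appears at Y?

Propagate with n6 forced: n1=1, n2=1, n3=1, n4=1, n5=0, n6=0 [stuck-at-0], n7=1, n8=1.
So Y = 1. (Without the fault it would be 0.)

1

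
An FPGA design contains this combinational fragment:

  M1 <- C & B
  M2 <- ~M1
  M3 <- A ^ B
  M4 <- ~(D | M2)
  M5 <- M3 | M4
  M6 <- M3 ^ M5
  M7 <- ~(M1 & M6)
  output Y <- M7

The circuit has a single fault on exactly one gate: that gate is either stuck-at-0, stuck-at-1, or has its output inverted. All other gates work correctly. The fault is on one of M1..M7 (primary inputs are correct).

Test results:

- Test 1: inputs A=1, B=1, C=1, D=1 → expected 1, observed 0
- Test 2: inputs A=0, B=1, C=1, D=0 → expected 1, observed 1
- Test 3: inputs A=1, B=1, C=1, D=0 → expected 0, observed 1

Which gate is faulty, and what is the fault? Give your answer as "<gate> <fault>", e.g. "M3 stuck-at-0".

Fault-free values for test 1 (A=1, B=1, C=1, D=1): M1=1, M2=0, M3=0, M4=0, M5=0, M6=0, M7=1, giving Y=1. Observed 0.
Test 1: faults giving observed 0 are {M4 stuck-at-1, M4 inverted output, M5 stuck-at-1, M5 inverted output, M6 stuck-at-1, M6 inverted output, M7 stuck-at-0, M7 inverted output}.
Test 2 (A=0, B=1, C=1, D=0): fault-free M1=1, M2=0, M3=1, M4=1, M5=1, M6=0, M7=1 → 1; observed 1. Eliminates M5 inverted output, M6 stuck-at-1, M6 inverted output, M7 stuck-at-0, M7 inverted output.
Test 3 (A=1, B=1, C=1, D=0): fault-free M1=1, M2=0, M3=0, M4=1, M5=1, M6=1, M7=0 → 0; observed 1. Eliminates M4 stuck-at-1, M5 stuck-at-1.
Only M4 inverted output is consistent with every test.

M4 inverted output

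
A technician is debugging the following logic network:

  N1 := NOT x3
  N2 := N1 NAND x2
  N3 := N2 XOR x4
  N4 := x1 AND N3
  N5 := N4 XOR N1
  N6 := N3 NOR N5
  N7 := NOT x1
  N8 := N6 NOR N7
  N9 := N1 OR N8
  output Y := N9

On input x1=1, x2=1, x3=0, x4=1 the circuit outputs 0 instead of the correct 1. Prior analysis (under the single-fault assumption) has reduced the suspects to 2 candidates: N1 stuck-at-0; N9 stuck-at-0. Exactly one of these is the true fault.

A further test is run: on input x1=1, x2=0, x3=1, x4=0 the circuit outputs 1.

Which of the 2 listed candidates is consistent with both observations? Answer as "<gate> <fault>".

N1 stuck-at-0

Evaluate each candidate on input x1=1, x2=0, x3=1, x4=0:
  N1 stuck-at-0: N1=0 [stuck-at-0], N2=1, N3=1, N4=1, N5=1, N6=0, N7=0, N8=1, N9=1 → 1 — matches
  N9 stuck-at-0: N1=0, N2=1, N3=1, N4=1, N5=1, N6=0, N7=0, N8=1, N9=0 [stuck-at-0] → 0 — eliminated
Only N1 stuck-at-0 reproduces the observed 1.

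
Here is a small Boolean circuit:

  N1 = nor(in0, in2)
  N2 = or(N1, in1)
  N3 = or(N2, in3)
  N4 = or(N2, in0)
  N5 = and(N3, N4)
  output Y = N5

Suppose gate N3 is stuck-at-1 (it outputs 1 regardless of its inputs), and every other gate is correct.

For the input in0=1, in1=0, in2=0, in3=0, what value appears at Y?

1

Propagate with N3 forced: N1=0, N2=0, N3=1 [stuck-at-1], N4=1, N5=1.
So Y = 1. (Without the fault it would be 0.)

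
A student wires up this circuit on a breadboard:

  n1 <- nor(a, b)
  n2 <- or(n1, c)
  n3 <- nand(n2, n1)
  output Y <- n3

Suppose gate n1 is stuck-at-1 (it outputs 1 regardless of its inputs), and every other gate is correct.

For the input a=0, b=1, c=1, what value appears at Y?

0

Propagate with n1 forced: n1=1 [stuck-at-1], n2=1, n3=0.
So Y = 0. (Without the fault it would be 1.)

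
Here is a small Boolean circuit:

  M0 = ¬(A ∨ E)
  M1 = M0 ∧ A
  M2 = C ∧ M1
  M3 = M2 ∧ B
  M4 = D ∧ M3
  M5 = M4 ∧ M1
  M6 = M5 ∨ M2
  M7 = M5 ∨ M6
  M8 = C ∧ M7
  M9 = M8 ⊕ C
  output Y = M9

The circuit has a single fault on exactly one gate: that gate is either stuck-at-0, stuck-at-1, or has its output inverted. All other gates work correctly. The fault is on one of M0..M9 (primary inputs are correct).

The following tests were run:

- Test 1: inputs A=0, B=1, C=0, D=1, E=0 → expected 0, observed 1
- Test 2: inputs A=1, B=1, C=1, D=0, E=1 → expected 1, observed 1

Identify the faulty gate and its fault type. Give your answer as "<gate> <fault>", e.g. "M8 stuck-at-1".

Fault-free values for test 1 (A=0, B=1, C=0, D=1, E=0): M0=1, M1=0, M2=0, M3=0, M4=0, M5=0, M6=0, M7=0, M8=0, M9=0, giving Y=0. Observed 1.
Test 1: faults giving observed 1 are {M8 stuck-at-1, M8 inverted output, M9 stuck-at-1, M9 inverted output}.
Test 2 (A=1, B=1, C=1, D=0, E=1): fault-free M0=0, M1=0, M2=0, M3=0, M4=0, M5=0, M6=0, M7=0, M8=0, M9=1 → 1; observed 1. Eliminates M8 stuck-at-1, M8 inverted output, M9 inverted output.
Only M9 stuck-at-1 is consistent with every test.

M9 stuck-at-1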